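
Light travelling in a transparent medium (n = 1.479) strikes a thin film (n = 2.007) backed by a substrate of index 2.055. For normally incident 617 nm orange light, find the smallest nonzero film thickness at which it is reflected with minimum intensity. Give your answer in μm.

0.0769 μm

At the upper boundary (n = 1.479 to n = 2.007) the reflected ray undergoes a half-wave phase shift.
Bottom surface (2.007 → 2.055): reflection off a higher-index medium gives a half-wave phase shift.
Zero or two π shifts → no net half-wave offset.
With no net inversion, destructive interference in reflection requires 2 n t = (m + ½) λ.
Minimum at m = 0: t = λ / (4 n) = 617 / (4 × 2.007) = 76.9 nm.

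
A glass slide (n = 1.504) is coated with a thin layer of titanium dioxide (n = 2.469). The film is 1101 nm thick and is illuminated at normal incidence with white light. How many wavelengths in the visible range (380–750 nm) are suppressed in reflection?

7

Ray reflecting at the top interface goes from n = 1.0 toward n = 2.469: a half-wave phase shift.
At the lower boundary (n = 2.469 to n = 1.504) the reflected ray undergoes no phase shift.
The two reflections differ by half a wavelength.
For weak reflection here: 2 n t = m λ.
λ = 2 n t / m = 5437 / m nm.
m=7: 777 nm (IR); m=8: 680 nm (visible); m=9: 604 nm (visible); m=10: 544 nm (visible); m=11: 494 nm (visible); m=12: 453 nm (visible); m=13: 418 nm (visible); m=14: 388 nm (visible); m=15: 362 nm (UV).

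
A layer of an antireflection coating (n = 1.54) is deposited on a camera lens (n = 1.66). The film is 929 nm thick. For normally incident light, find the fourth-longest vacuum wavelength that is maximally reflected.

At the upper boundary (n = 1.0 to n = 1.54) the reflected ray undergoes a half-wave phase shift.
Bottom surface (1.54 → 1.66): reflection off a higher-index medium gives a half-wave phase shift.
The two reflections carry the same phase change, so no net offset.
With no net inversion, constructive interference in reflection requires 2 n t = m λ.
λ = 2 n t / m. The fourth-longest wavelength is m = 4: λ = 2 × 1.54 × 929 / 4.00 = 715 nm.

715 nm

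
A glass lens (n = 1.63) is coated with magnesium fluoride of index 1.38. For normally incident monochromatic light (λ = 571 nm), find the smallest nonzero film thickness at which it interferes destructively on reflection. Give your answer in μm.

Top surface (1.0 → 1.38): reflection off a higher-index medium gives a half-wave phase shift.
At the lower boundary (n = 1.38 to n = 1.63) the reflected ray undergoes a half-wave phase shift.
Zero or two π shifts → no net half-wave offset.
So the condition for destructive reflection is 2 n t = (m + ½) λ.
Minimum at m = 0: t = λ / (4 n) = 571 / (4 × 1.38) = 103 nm.

0.103 μm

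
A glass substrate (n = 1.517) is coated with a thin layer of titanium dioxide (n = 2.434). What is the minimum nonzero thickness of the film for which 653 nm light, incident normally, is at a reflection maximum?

Ray reflecting at the top interface goes from n = 1.0 toward n = 2.434: a half-wave phase shift.
At the lower boundary (n = 2.434 to n = 1.517) the reflected ray undergoes no phase shift.
Net: one phase inversion between the two reflected rays.
So the condition for constructive reflection is 2 n t = (m + ½) λ.
Minimum at m = 0: t = λ / (4 n) = 653 / (4 × 2.434) = 67.1 nm.

67.1 nm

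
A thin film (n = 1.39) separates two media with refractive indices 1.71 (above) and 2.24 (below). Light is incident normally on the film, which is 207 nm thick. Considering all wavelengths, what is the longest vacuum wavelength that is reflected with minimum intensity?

575 nm

Ray reflecting at the top interface goes from n = 1.71 toward n = 1.39: no phase shift.
Ray reflecting at the bottom interface goes from n = 1.39 toward n = 2.24: a half-wave phase shift.
The two reflections differ by half a wavelength.
For minimum reflection here: 2 n t = m λ.
λ = 2 n t / m. The longest wavelength is m = 1: λ = 2 × 1.39 × 207 / 1.00 = 575 nm.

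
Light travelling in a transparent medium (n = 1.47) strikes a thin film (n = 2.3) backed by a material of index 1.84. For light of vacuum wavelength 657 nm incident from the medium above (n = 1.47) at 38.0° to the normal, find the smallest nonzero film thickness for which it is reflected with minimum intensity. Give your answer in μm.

Top surface (1.47 → 2.3): reflection off a higher-index medium gives a half-wave phase shift.
At the lower boundary (n = 2.3 to n = 1.84) the reflected ray undergoes no phase shift.
Net: one phase inversion between the two reflected rays.
With one net inversion, destructive interference in reflection requires 2 n t cos θ_r = m λ.
Snell's law: 1.47 sin 38.0° = 2.3 sin θ_r → sin θ_r = 0.393, cos θ_r = 0.919.
Minimum nonzero at m = 1: t = λ / (2 n cos θ_r) = 657 / (2 × 2.3 × 0.919) = 155 nm.

0.155 μm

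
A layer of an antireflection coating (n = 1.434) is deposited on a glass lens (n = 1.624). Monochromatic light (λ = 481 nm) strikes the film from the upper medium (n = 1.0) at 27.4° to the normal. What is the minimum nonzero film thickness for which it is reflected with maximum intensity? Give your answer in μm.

0.177 μm

At the upper boundary (n = 1.0 to n = 1.434) the reflected ray undergoes a half-wave phase shift.
Ray reflecting at the bottom interface goes from n = 1.434 toward n = 1.624: a half-wave phase shift.
The two reflections carry the same phase change, so no net offset.
With no net inversion, constructive interference in reflection requires 2 n t cos θ_r = m λ.
Snell's law: 1.0 sin 27.4° = 1.434 sin θ_r → sin θ_r = 0.321, cos θ_r = 0.947.
Minimum nonzero at m = 1: t = λ / (2 n cos θ_r) = 481 / (2 × 1.434 × 0.947) = 177 nm.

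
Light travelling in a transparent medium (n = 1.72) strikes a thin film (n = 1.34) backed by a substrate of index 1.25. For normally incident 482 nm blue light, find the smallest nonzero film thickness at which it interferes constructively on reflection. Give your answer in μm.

0.180 μm

Ray reflecting at the top interface goes from n = 1.72 toward n = 1.34: no phase shift.
At the lower boundary (n = 1.34 to n = 1.25) the reflected ray undergoes no phase shift.
Net: no relative phase inversion (both shifts match).
With no net inversion, constructive interference in reflection requires 2 n t = m λ.
Minimum nonzero at m = 1: t = λ / (2 n) = 482 / (2 × 1.34) = 180 nm.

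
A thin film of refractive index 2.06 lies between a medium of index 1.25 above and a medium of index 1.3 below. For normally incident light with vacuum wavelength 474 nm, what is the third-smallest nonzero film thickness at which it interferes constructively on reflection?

Ray reflecting at the top interface goes from n = 1.25 toward n = 2.06: a half-wave phase shift.
Ray reflecting at the bottom interface goes from n = 2.06 toward n = 1.3: no phase shift.
The two reflections differ by half a wavelength.
For bright reflection here: 2 n t = (m + ½) λ.
The third-smallest nonzero thickness corresponds to m = 2: t = (m + ½) λ / (2 n) = 2.50 × 474 / (2 × 2.06) = 288 nm.

288 nm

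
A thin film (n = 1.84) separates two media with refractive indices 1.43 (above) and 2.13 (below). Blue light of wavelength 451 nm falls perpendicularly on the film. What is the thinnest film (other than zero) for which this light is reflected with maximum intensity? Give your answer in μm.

0.123 μm

At the upper boundary (n = 1.43 to n = 1.84) the reflected ray undergoes a half-wave phase shift.
Bottom surface (1.84 → 2.13): reflection off a higher-index medium gives a half-wave phase shift.
Zero or two π shifts → no net half-wave offset.
For maximum reflection here: 2 n t = m λ.
Minimum nonzero at m = 1: t = λ / (2 n) = 451 / (2 × 1.84) = 123 nm.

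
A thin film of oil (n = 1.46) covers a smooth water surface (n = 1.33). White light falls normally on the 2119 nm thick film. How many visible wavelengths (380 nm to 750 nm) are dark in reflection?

8

Ray reflecting at the top interface goes from n = 1.0 toward n = 1.46: a half-wave phase shift.
At the lower boundary (n = 1.46 to n = 1.33) the reflected ray undergoes no phase shift.
The two reflections differ by half a wavelength.
So the condition for destructive reflection is 2 n t = m λ.
λ = 2 n t / m = 6187 / m nm.
m=8: 773 nm (IR); m=9: 687 nm (visible); m=10: 619 nm (visible); m=11: 562 nm (visible); m=12: 516 nm (visible); m=13: 476 nm (visible); m=14: 442 nm (visible); m=15: 412 nm (visible); m=16: 387 nm (visible); m=17: 364 nm (UV).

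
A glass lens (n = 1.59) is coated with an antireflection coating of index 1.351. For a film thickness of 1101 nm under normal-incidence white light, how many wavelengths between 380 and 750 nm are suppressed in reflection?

4

Ray reflecting at the top interface goes from n = 1.0 toward n = 1.351: a half-wave phase shift.
Ray reflecting at the bottom interface goes from n = 1.351 toward n = 1.59: a half-wave phase shift.
Net: no relative phase inversion (both shifts match).
For minimum reflection here: 2 n t = (m + ½) λ.
λ = 2 n t / (m + ½) = 2975 / (m + ½) nm.
m=3: 850 nm (IR); m=4: 661 nm (visible); m=5: 541 nm (visible); m=6: 458 nm (visible); m=7: 397 nm (visible); m=8: 350 nm (UV).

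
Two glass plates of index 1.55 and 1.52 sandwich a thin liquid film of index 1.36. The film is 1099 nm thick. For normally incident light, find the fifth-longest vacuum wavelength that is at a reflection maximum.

664 nm

Ray reflecting at the top interface goes from n = 1.55 toward n = 1.36: no phase shift.
At the lower boundary (n = 1.36 to n = 1.52) the reflected ray undergoes a half-wave phase shift.
Exactly one π shift → a net half-wave offset.
So the condition for constructive reflection is 2 n t = (m + ½) λ.
λ = 2 n t / (m + ½). The fifth-longest wavelength is m = 4: λ = 2 × 1.36 × 1099 / 4.50 = 664 nm.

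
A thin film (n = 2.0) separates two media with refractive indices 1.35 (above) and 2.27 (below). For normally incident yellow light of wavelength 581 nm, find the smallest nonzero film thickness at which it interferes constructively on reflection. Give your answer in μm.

Ray reflecting at the top interface goes from n = 1.35 toward n = 2.0: a half-wave phase shift.
At the lower boundary (n = 2.0 to n = 2.27) the reflected ray undergoes a half-wave phase shift.
Zero or two π shifts → no net half-wave offset.
For bright reflection here: 2 n t = m λ.
Minimum nonzero at m = 1: t = λ / (2 n) = 581 / (2 × 2.0) = 145 nm.

0.145 μm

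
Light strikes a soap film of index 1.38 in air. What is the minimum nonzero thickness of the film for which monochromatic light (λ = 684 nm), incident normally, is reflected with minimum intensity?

Ray reflecting at the top interface goes from n = 1.0 toward n = 1.38: a half-wave phase shift.
Ray reflecting at the bottom interface goes from n = 1.38 toward n = 1.0: no phase shift.
The two reflections differ by half a wavelength.
For minimum reflection here: 2 n t = m λ.
Minimum nonzero at m = 1: t = λ / (2 n) = 684 / (2 × 1.38) = 248 nm.

248 nm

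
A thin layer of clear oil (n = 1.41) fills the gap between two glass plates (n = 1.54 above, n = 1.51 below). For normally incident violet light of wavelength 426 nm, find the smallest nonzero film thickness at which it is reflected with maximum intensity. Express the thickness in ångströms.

755 Å

Ray reflecting at the top interface goes from n = 1.54 toward n = 1.41: no phase shift.
At the lower boundary (n = 1.41 to n = 1.51) the reflected ray undergoes a half-wave phase shift.
The two reflections differ by half a wavelength.
So the condition for constructive reflection is 2 n t = (m + ½) λ.
Minimum at m = 0: t = λ / (4 n) = 426 / (4 × 1.41) = 75.5 nm.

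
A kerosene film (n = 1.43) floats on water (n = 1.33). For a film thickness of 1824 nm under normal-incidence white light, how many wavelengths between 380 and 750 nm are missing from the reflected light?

Top surface (1.0 → 1.43): reflection off a higher-index medium gives a half-wave phase shift.
Ray reflecting at the bottom interface goes from n = 1.43 toward n = 1.33: no phase shift.
Exactly one π shift → a net half-wave offset.
For dark reflection here: 2 n t = m λ.
λ = 2 n t / m = 5217 / m nm.
m=6: 869 nm (IR); m=7: 745 nm (visible); m=8: 652 nm (visible); m=9: 580 nm (visible); m=10: 522 nm (visible); m=11: 474 nm (visible); m=12: 435 nm (visible); m=13: 401 nm (visible); m=14: 373 nm (UV).

7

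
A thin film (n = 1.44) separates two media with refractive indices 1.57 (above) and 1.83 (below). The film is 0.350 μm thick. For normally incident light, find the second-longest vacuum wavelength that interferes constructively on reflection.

672 nm

Top surface (1.57 → 1.44): reflection off a lower-index medium gives no phase shift.
Bottom surface (1.44 → 1.83): reflection off a higher-index medium gives a half-wave phase shift.
The two reflections differ by half a wavelength.
For strong reflection here: 2 n t = (m + ½) λ.
λ = 2 n t / (m + ½). The second-longest wavelength is m = 1: λ = 2 × 1.44 × 350 / 1.50 = 672 nm.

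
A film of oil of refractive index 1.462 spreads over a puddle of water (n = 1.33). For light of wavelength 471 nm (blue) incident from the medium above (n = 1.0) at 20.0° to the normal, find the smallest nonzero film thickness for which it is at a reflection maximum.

82.8 nm

Ray reflecting at the top interface goes from n = 1.0 toward n = 1.462: a half-wave phase shift.
Bottom surface (1.462 → 1.33): reflection off a lower-index medium gives no phase shift.
Exactly one π shift → a net half-wave offset.
So the condition for constructive reflection is 2 n t cos θ_r = (m + ½) λ.
Snell's law: 1.0 sin 20.0° = 1.462 sin θ_r → sin θ_r = 0.234, cos θ_r = 0.972.
Minimum at m = 0: t = λ / (4 n cos θ_r) = 471 / (4 × 1.462 × 0.972) = 82.8 nm.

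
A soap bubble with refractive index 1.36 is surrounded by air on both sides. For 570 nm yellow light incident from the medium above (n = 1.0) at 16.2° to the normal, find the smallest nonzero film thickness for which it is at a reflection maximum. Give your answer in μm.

0.107 μm

At the upper boundary (n = 1.0 to n = 1.36) the reflected ray undergoes a half-wave phase shift.
Ray reflecting at the bottom interface goes from n = 1.36 toward n = 1.0: no phase shift.
Net: one phase inversion between the two reflected rays.
For maximum reflection here: 2 n t cos θ_r = (m + ½) λ.
Snell's law: 1.0 sin 16.2° = 1.36 sin θ_r → sin θ_r = 0.205, cos θ_r = 0.979.
Minimum at m = 0: t = λ / (4 n cos θ_r) = 570 / (4 × 1.36 × 0.979) = 107 nm.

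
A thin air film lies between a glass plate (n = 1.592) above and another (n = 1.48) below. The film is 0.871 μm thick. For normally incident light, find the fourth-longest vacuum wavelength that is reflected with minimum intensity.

Top surface (1.592 → 1.0): reflection off a lower-index medium gives no phase shift.
At the lower boundary (n = 1.0 to n = 1.48) the reflected ray undergoes a half-wave phase shift.
The two reflections differ by half a wavelength.
With one net inversion, destructive interference in reflection requires 2 n t = m λ.
λ = 2 n t / m. The fourth-longest wavelength is m = 4: λ = 2 × 1.0 × 871 / 4.00 = 436 nm.

436 nm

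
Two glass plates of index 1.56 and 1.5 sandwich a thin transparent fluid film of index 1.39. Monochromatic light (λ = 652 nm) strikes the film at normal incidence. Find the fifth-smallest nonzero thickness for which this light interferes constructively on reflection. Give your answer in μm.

Top surface (1.56 → 1.39): reflection off a lower-index medium gives no phase shift.
Ray reflecting at the bottom interface goes from n = 1.39 toward n = 1.5: a half-wave phase shift.
Net: one phase inversion between the two reflected rays.
For bright reflection here: 2 n t = (m + ½) λ.
The fifth-smallest nonzero thickness corresponds to m = 4: t = (m + ½) λ / (2 n) = 4.50 × 652 / (2 × 1.39) = 1055 nm.

1.06 μm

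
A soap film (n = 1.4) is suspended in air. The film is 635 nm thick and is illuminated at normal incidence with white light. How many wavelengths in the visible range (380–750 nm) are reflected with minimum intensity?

At the upper boundary (n = 1.0 to n = 1.4) the reflected ray undergoes a half-wave phase shift.
At the lower boundary (n = 1.4 to n = 1.0) the reflected ray undergoes no phase shift.
Net: one phase inversion between the two reflected rays.
So the condition for destructive reflection is 2 n t = m λ.
λ = 2 n t / m = 1778 / m nm.
m=2: 889 nm (IR); m=3: 593 nm (visible); m=4: 445 nm (visible); m=5: 356 nm (UV).

2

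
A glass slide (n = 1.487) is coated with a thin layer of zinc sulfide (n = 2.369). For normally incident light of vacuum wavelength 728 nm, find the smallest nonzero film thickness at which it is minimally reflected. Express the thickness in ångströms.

1537 Å

At the upper boundary (n = 1.0 to n = 2.369) the reflected ray undergoes a half-wave phase shift.
At the lower boundary (n = 2.369 to n = 1.487) the reflected ray undergoes no phase shift.
Exactly one π shift → a net half-wave offset.
For weak reflection here: 2 n t = m λ.
Minimum nonzero at m = 1: t = λ / (2 n) = 728 / (2 × 2.369) = 154 nm.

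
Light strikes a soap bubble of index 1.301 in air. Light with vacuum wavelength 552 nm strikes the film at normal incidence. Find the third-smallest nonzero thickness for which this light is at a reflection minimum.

636 nm

Ray reflecting at the top interface goes from n = 1.0 toward n = 1.301: a half-wave phase shift.
Bottom surface (1.301 → 1.0): reflection off a lower-index medium gives no phase shift.
The two reflections differ by half a wavelength.
For dark reflection here: 2 n t = m λ.
The third-smallest nonzero thickness corresponds to m = 3: t = m λ / (2 n) = 3.00 × 552 / (2 × 1.301) = 636 nm.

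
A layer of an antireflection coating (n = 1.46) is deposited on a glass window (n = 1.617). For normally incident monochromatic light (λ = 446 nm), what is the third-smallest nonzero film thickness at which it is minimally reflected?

Ray reflecting at the top interface goes from n = 1.0 toward n = 1.46: a half-wave phase shift.
At the lower boundary (n = 1.46 to n = 1.617) the reflected ray undergoes a half-wave phase shift.
Zero or two π shifts → no net half-wave offset.
So the condition for destructive reflection is 2 n t = (m + ½) λ.
The third-smallest nonzero thickness corresponds to m = 2: t = (m + ½) λ / (2 n) = 2.50 × 446 / (2 × 1.46) = 382 nm.

382 nm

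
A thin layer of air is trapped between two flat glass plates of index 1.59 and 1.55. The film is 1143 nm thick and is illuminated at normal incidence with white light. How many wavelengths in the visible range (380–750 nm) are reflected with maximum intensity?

Top surface (1.59 → 1.0): reflection off a lower-index medium gives no phase shift.
Ray reflecting at the bottom interface goes from n = 1.0 toward n = 1.55: a half-wave phase shift.
Exactly one π shift → a net half-wave offset.
For maximum reflection here: 2 n t = (m + ½) λ.
λ = 2 n t / (m + ½) = 2286 / (m + ½) nm.
m=2: 914 nm (IR); m=3: 653 nm (visible); m=4: 508 nm (visible); m=5: 416 nm (visible); m=6: 352 nm (UV).

3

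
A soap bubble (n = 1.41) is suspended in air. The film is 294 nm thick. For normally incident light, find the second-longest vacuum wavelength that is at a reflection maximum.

553 nm

At the upper boundary (n = 1.0 to n = 1.41) the reflected ray undergoes a half-wave phase shift.
Bottom surface (1.41 → 1.0): reflection off a lower-index medium gives no phase shift.
Exactly one π shift → a net half-wave offset.
So the condition for constructive reflection is 2 n t = (m + ½) λ.
λ = 2 n t / (m + ½). The second-longest wavelength is m = 1: λ = 2 × 1.41 × 294 / 1.50 = 553 nm.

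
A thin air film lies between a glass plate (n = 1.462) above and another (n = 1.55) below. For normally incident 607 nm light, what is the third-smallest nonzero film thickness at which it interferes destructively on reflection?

Ray reflecting at the top interface goes from n = 1.462 toward n = 1.0: no phase shift.
At the lower boundary (n = 1.0 to n = 1.55) the reflected ray undergoes a half-wave phase shift.
Net: one phase inversion between the two reflected rays.
So the condition for destructive reflection is 2 n t = m λ.
The third-smallest nonzero thickness corresponds to m = 3: t = m λ / (2 n) = 3.00 × 607 / (2 × 1.0) = 911 nm.

911 nm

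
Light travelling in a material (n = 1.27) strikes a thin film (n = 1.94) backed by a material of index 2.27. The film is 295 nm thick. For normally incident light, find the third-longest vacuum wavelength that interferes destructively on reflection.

458 nm

At the upper boundary (n = 1.27 to n = 1.94) the reflected ray undergoes a half-wave phase shift.
Bottom surface (1.94 → 2.27): reflection off a higher-index medium gives a half-wave phase shift.
The two reflections carry the same phase change, so no net offset.
With no net inversion, destructive interference in reflection requires 2 n t = (m + ½) λ.
λ = 2 n t / (m + ½). The third-longest wavelength is m = 2: λ = 2 × 1.94 × 295 / 2.50 = 458 nm.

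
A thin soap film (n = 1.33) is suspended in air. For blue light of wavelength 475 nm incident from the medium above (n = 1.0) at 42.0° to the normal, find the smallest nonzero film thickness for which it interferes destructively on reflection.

Top surface (1.0 → 1.33): reflection off a higher-index medium gives a half-wave phase shift.
Ray reflecting at the bottom interface goes from n = 1.33 toward n = 1.0: no phase shift.
Net: one phase inversion between the two reflected rays.
So the condition for destructive reflection is 2 n t cos θ_r = m λ.
Snell's law: 1.0 sin 42.0° = 1.33 sin θ_r → sin θ_r = 0.503, cos θ_r = 0.864.
Minimum nonzero at m = 1: t = λ / (2 n cos θ_r) = 475 / (2 × 1.33 × 0.864) = 207 nm.

207 nm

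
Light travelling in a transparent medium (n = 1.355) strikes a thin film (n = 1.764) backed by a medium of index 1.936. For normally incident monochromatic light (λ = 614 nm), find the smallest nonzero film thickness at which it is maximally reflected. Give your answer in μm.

Top surface (1.355 → 1.764): reflection off a higher-index medium gives a half-wave phase shift.
Bottom surface (1.764 → 1.936): reflection off a higher-index medium gives a half-wave phase shift.
The two reflections carry the same phase change, so no net offset.
So the condition for constructive reflection is 2 n t = m λ.
Minimum nonzero at m = 1: t = λ / (2 n) = 614 / (2 × 1.764) = 174 nm.

0.174 μm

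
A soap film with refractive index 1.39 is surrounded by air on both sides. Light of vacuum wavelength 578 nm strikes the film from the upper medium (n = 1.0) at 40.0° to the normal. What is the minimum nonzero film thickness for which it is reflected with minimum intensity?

Ray reflecting at the top interface goes from n = 1.0 toward n = 1.39: a half-wave phase shift.
Bottom surface (1.39 → 1.0): reflection off a lower-index medium gives no phase shift.
Exactly one π shift → a net half-wave offset.
So the condition for destructive reflection is 2 n t cos θ_r = m λ.
Snell's law: 1.0 sin 40.0° = 1.39 sin θ_r → sin θ_r = 0.462, cos θ_r = 0.887.
Minimum nonzero at m = 1: t = λ / (2 n cos θ_r) = 578 / (2 × 1.39 × 0.887) = 234 nm.

234 nm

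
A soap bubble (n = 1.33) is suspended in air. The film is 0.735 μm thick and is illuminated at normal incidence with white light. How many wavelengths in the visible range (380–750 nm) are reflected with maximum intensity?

Ray reflecting at the top interface goes from n = 1.0 toward n = 1.33: a half-wave phase shift.
At the lower boundary (n = 1.33 to n = 1.0) the reflected ray undergoes no phase shift.
The two reflections differ by half a wavelength.
For bright reflection here: 2 n t = (m + ½) λ.
λ = 2 n t / (m + ½) = 1955 / (m + ½) nm.
m=2: 782 nm (IR); m=3: 559 nm (visible); m=4: 434 nm (visible); m=5: 355 nm (UV).

2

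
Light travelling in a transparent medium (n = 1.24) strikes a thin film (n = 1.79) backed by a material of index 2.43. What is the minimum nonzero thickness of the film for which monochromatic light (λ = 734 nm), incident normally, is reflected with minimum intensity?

103 nm

Top surface (1.24 → 1.79): reflection off a higher-index medium gives a half-wave phase shift.
At the lower boundary (n = 1.79 to n = 2.43) the reflected ray undergoes a half-wave phase shift.
Zero or two π shifts → no net half-wave offset.
So the condition for destructive reflection is 2 n t = (m + ½) λ.
Minimum at m = 0: t = λ / (4 n) = 734 / (4 × 1.79) = 103 nm.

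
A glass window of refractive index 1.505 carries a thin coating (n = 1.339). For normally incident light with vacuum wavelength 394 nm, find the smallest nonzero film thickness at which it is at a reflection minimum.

Top surface (1.0 → 1.339): reflection off a higher-index medium gives a half-wave phase shift.
Bottom surface (1.339 → 1.505): reflection off a higher-index medium gives a half-wave phase shift.
Net: no relative phase inversion (both shifts match).
With no net inversion, destructive interference in reflection requires 2 n t = (m + ½) λ.
Minimum at m = 0: t = λ / (4 n) = 394 / (4 × 1.339) = 73.6 nm.

73.6 nm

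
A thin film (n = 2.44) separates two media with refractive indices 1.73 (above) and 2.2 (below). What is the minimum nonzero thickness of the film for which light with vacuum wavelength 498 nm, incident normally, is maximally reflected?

Ray reflecting at the top interface goes from n = 1.73 toward n = 2.44: a half-wave phase shift.
At the lower boundary (n = 2.44 to n = 2.2) the reflected ray undergoes no phase shift.
The two reflections differ by half a wavelength.
For bright reflection here: 2 n t = (m + ½) λ.
Minimum at m = 0: t = λ / (4 n) = 498 / (4 × 2.44) = 51.0 nm.

51.0 nm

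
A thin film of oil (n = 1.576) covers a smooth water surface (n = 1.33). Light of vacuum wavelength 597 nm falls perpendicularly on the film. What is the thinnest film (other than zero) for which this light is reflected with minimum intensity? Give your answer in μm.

Top surface (1.0 → 1.576): reflection off a higher-index medium gives a half-wave phase shift.
Ray reflecting at the bottom interface goes from n = 1.576 toward n = 1.33: no phase shift.
Net: one phase inversion between the two reflected rays.
So the condition for destructive reflection is 2 n t = m λ.
Minimum nonzero at m = 1: t = λ / (2 n) = 597 / (2 × 1.576) = 189 nm.

0.189 μm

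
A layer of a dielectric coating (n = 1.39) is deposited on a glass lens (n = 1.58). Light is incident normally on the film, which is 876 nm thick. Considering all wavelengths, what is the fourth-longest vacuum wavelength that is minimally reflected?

696 nm

Ray reflecting at the top interface goes from n = 1.0 toward n = 1.39: a half-wave phase shift.
At the lower boundary (n = 1.39 to n = 1.58) the reflected ray undergoes a half-wave phase shift.
Zero or two π shifts → no net half-wave offset.
With no net inversion, destructive interference in reflection requires 2 n t = (m + ½) λ.
λ = 2 n t / (m + ½). The fourth-longest wavelength is m = 3: λ = 2 × 1.39 × 876 / 3.50 = 696 nm.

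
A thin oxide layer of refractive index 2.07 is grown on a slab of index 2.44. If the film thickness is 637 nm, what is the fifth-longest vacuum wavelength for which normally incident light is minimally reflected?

586 nm

Ray reflecting at the top interface goes from n = 1.0 toward n = 2.07: a half-wave phase shift.
Bottom surface (2.07 → 2.44): reflection off a higher-index medium gives a half-wave phase shift.
Net: no relative phase inversion (both shifts match).
For minimum reflection here: 2 n t = (m + ½) λ.
λ = 2 n t / (m + ½). The fifth-longest wavelength is m = 4: λ = 2 × 2.07 × 637 / 4.50 = 586 nm.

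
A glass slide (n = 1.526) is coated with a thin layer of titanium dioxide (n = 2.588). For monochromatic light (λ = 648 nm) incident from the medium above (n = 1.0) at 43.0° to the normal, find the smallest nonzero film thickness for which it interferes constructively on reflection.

64.9 nm

Ray reflecting at the top interface goes from n = 1.0 toward n = 2.588: a half-wave phase shift.
At the lower boundary (n = 2.588 to n = 1.526) the reflected ray undergoes no phase shift.
Net: one phase inversion between the two reflected rays.
So the condition for constructive reflection is 2 n t cos θ_r = (m + ½) λ.
Snell's law: 1.0 sin 43.0° = 2.588 sin θ_r → sin θ_r = 0.264, cos θ_r = 0.965.
Minimum at m = 0: t = λ / (4 n cos θ_r) = 648 / (4 × 2.588 × 0.965) = 64.9 nm.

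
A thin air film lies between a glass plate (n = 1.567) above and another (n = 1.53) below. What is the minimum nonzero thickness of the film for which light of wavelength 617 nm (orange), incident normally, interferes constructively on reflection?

154 nm

Top surface (1.567 → 1.0): reflection off a lower-index medium gives no phase shift.
Ray reflecting at the bottom interface goes from n = 1.0 toward n = 1.53: a half-wave phase shift.
Exactly one π shift → a net half-wave offset.
So the condition for constructive reflection is 2 n t = (m + ½) λ.
Minimum at m = 0: t = λ / (4 n) = 617 / (4 × 1.0) = 154 nm.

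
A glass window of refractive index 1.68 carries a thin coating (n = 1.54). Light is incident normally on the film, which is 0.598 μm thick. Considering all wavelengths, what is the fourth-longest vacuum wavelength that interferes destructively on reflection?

Ray reflecting at the top interface goes from n = 1.0 toward n = 1.54: a half-wave phase shift.
At the lower boundary (n = 1.54 to n = 1.68) the reflected ray undergoes a half-wave phase shift.
The two reflections carry the same phase change, so no net offset.
For minimum reflection here: 2 n t = (m + ½) λ.
λ = 2 n t / (m + ½). The fourth-longest wavelength is m = 3: λ = 2 × 1.54 × 598 / 3.50 = 526 nm.

526 nm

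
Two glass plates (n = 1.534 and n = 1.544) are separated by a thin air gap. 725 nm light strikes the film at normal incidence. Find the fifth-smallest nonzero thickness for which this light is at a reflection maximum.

Ray reflecting at the top interface goes from n = 1.534 toward n = 1.0: no phase shift.
Bottom surface (1.0 → 1.544): reflection off a higher-index medium gives a half-wave phase shift.
Exactly one π shift → a net half-wave offset.
For strong reflection here: 2 n t = (m + ½) λ.
The fifth-smallest nonzero thickness corresponds to m = 4: t = (m + ½) λ / (2 n) = 4.50 × 725 / (2 × 1.0) = 1631 nm.

1631 nm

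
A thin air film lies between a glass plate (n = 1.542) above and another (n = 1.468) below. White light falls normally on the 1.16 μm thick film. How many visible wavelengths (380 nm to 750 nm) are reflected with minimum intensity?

3

At the upper boundary (n = 1.542 to n = 1.0) the reflected ray undergoes no phase shift.
Bottom surface (1.0 → 1.468): reflection off a higher-index medium gives a half-wave phase shift.
Net: one phase inversion between the two reflected rays.
For minimum reflection here: 2 n t = m λ.
λ = 2 n t / m = 2320 / m nm.
m=3: 773 nm (IR); m=4: 580 nm (visible); m=5: 464 nm (visible); m=6: 387 nm (visible); m=7: 331 nm (UV).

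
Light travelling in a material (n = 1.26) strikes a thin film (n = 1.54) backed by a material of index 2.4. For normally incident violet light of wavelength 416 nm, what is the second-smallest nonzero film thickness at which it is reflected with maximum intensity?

Ray reflecting at the top interface goes from n = 1.26 toward n = 1.54: a half-wave phase shift.
Ray reflecting at the bottom interface goes from n = 1.54 toward n = 2.4: a half-wave phase shift.
Net: no relative phase inversion (both shifts match).
So the condition for constructive reflection is 2 n t = m λ.
The second-smallest nonzero thickness corresponds to m = 2: t = m λ / (2 n) = 2.00 × 416 / (2 × 1.54) = 270 nm.

270 nm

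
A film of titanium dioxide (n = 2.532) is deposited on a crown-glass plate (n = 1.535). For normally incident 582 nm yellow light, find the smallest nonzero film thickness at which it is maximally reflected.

Top surface (1.0 → 2.532): reflection off a higher-index medium gives a half-wave phase shift.
Ray reflecting at the bottom interface goes from n = 2.532 toward n = 1.535: no phase shift.
Net: one phase inversion between the two reflected rays.
With one net inversion, constructive interference in reflection requires 2 n t = (m + ½) λ.
Minimum at m = 0: t = λ / (4 n) = 582 / (4 × 2.532) = 57.5 nm.

57.5 nm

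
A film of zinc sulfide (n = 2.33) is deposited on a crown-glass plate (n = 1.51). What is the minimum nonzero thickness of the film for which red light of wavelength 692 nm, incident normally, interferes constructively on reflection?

74.2 nm

At the upper boundary (n = 1.0 to n = 2.33) the reflected ray undergoes a half-wave phase shift.
Ray reflecting at the bottom interface goes from n = 2.33 toward n = 1.51: no phase shift.
Net: one phase inversion between the two reflected rays.
With one net inversion, constructive interference in reflection requires 2 n t = (m + ½) λ.
Minimum at m = 0: t = λ / (4 n) = 692 / (4 × 2.33) = 74.2 nm.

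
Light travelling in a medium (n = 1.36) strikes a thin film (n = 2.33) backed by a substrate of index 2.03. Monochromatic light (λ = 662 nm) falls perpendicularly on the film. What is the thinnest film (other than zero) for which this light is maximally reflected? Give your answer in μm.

Ray reflecting at the top interface goes from n = 1.36 toward n = 2.33: a half-wave phase shift.
Bottom surface (2.33 → 2.03): reflection off a lower-index medium gives no phase shift.
Exactly one π shift → a net half-wave offset.
So the condition for constructive reflection is 2 n t = (m + ½) λ.
Minimum at m = 0: t = λ / (4 n) = 662 / (4 × 2.33) = 71.0 nm.

0.0710 μm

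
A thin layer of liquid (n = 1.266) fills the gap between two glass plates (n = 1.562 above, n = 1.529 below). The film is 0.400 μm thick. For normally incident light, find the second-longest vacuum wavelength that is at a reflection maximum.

675 nm

Top surface (1.562 → 1.266): reflection off a lower-index medium gives no phase shift.
Ray reflecting at the bottom interface goes from n = 1.266 toward n = 1.529: a half-wave phase shift.
The two reflections differ by half a wavelength.
For bright reflection here: 2 n t = (m + ½) λ.
λ = 2 n t / (m + ½). The second-longest wavelength is m = 1: λ = 2 × 1.266 × 400 / 1.50 = 675 nm.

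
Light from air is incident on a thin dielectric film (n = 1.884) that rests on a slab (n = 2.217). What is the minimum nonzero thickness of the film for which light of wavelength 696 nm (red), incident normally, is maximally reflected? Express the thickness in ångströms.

At the upper boundary (n = 1.0 to n = 1.884) the reflected ray undergoes a half-wave phase shift.
Ray reflecting at the bottom interface goes from n = 1.884 toward n = 2.217: a half-wave phase shift.
Zero or two π shifts → no net half-wave offset.
So the condition for constructive reflection is 2 n t = m λ.
Minimum nonzero at m = 1: t = λ / (2 n) = 696 / (2 × 1.884) = 185 nm.

1847 Å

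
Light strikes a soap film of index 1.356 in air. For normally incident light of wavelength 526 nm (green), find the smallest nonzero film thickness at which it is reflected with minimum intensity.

194 nm

At the upper boundary (n = 1.0 to n = 1.356) the reflected ray undergoes a half-wave phase shift.
Bottom surface (1.356 → 1.0): reflection off a lower-index medium gives no phase shift.
Exactly one π shift → a net half-wave offset.
With one net inversion, destructive interference in reflection requires 2 n t = m λ.
Minimum nonzero at m = 1: t = λ / (2 n) = 526 / (2 × 1.356) = 194 nm.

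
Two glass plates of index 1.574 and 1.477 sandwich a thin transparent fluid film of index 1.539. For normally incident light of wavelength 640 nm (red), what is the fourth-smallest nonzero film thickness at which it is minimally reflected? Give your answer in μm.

At the upper boundary (n = 1.574 to n = 1.539) the reflected ray undergoes no phase shift.
Bottom surface (1.539 → 1.477): reflection off a lower-index medium gives no phase shift.
Net: no relative phase inversion (both shifts match).
So the condition for destructive reflection is 2 n t = (m + ½) λ.
The fourth-smallest nonzero thickness corresponds to m = 3: t = (m + ½) λ / (2 n) = 3.50 × 640 / (2 × 1.539) = 728 nm.

0.728 μm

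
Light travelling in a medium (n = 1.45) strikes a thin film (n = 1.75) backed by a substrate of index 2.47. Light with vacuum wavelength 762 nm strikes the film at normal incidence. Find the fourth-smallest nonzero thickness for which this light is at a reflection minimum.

At the upper boundary (n = 1.45 to n = 1.75) the reflected ray undergoes a half-wave phase shift.
Ray reflecting at the bottom interface goes from n = 1.75 toward n = 2.47: a half-wave phase shift.
The two reflections carry the same phase change, so no net offset.
For minimum reflection here: 2 n t = (m + ½) λ.
The fourth-smallest nonzero thickness corresponds to m = 3: t = (m + ½) λ / (2 n) = 3.50 × 762 / (2 × 1.75) = 762 nm.

762 nm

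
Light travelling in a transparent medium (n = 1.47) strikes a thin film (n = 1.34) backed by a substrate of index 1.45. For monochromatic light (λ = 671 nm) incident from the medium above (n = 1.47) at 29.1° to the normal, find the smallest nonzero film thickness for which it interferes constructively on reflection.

Ray reflecting at the top interface goes from n = 1.47 toward n = 1.34: no phase shift.
Ray reflecting at the bottom interface goes from n = 1.34 toward n = 1.45: a half-wave phase shift.
Exactly one π shift → a net half-wave offset.
So the condition for constructive reflection is 2 n t cos θ_r = (m + ½) λ.
Snell's law: 1.47 sin 29.1° = 1.34 sin θ_r → sin θ_r = 0.534, cos θ_r = 0.846.
Minimum at m = 0: t = λ / (4 n cos θ_r) = 671 / (4 × 1.34 × 0.846) = 148 nm.

148 nm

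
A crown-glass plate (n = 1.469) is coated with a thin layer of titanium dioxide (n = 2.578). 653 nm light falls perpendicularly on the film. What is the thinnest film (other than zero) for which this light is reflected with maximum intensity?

63.3 nm

Top surface (1.0 → 2.578): reflection off a higher-index medium gives a half-wave phase shift.
Ray reflecting at the bottom interface goes from n = 2.578 toward n = 1.469: no phase shift.
Exactly one π shift → a net half-wave offset.
For maximum reflection here: 2 n t = (m + ½) λ.
Minimum at m = 0: t = λ / (4 n) = 653 / (4 × 2.578) = 63.3 nm.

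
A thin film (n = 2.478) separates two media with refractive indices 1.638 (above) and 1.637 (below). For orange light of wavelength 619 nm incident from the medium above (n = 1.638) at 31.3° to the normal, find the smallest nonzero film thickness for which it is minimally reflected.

133 nm

Top surface (1.638 → 2.478): reflection off a higher-index medium gives a half-wave phase shift.
At the lower boundary (n = 2.478 to n = 1.637) the reflected ray undergoes no phase shift.
The two reflections differ by half a wavelength.
So the condition for destructive reflection is 2 n t cos θ_r = m λ.
Snell's law: 1.638 sin 31.3° = 2.478 sin θ_r → sin θ_r = 0.343, cos θ_r = 0.939.
Minimum nonzero at m = 1: t = λ / (2 n cos θ_r) = 619 / (2 × 2.478 × 0.939) = 133 nm.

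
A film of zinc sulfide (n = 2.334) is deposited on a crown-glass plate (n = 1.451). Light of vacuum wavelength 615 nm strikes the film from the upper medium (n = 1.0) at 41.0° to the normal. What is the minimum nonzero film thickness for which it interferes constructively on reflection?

Ray reflecting at the top interface goes from n = 1.0 toward n = 2.334: a half-wave phase shift.
Ray reflecting at the bottom interface goes from n = 2.334 toward n = 1.451: no phase shift.
Exactly one π shift → a net half-wave offset.
With one net inversion, constructive interference in reflection requires 2 n t cos θ_r = (m + ½) λ.
Snell's law: 1.0 sin 41.0° = 2.334 sin θ_r → sin θ_r = 0.281, cos θ_r = 0.960.
Minimum at m = 0: t = λ / (4 n cos θ_r) = 615 / (4 × 2.334 × 0.960) = 68.6 nm.

68.6 nm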